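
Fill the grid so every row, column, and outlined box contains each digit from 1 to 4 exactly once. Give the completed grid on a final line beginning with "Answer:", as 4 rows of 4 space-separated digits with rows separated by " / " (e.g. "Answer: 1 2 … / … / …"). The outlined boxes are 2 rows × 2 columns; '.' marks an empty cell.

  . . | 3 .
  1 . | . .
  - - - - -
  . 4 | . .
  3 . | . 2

Step 1. [r1c1∈{2,4}] r1c1 is the only open cell in col 1 admitting 4. So r1c1=4.
Step 2. [r4c3∈{1,4}] 4 has one home in row 4: r4c3. So r4c3=4.
Step 3. [r2c2∈{2,3}] row 2 places 3 nowhere but r2c2. So r2c2=3.
Step 4. [r1c4∈{1}] nothing but 1 survives at r1c4 ⇒ r1c4=1.
Step 5. [r1c2∈{2}] only 2 remains possible at r1c2 ⇒ r1c2=2.
Step 6. [r3c4∈{3}] r3c4's peers cover all but 3. So r3c4=3.
Step 7. [r2c4∈{4}] r2c4's peers cover all but 4, so r2c4=4.
Step 8. [r2c3∈{2}] r2c3 is down to just 2. So r2c3=2.
Step 9. [r4c2∈{1}] r4c2 has the single candidate 1, so r4c2=1.
Step 10. [r3c1∈{2}] r3c1 has the single candidate 2. So r3c1=2.
Step 11. [r3c3∈{1}] r3c3 has the single candidate 1, so r3c3=1.

Answer: 4 2 3 1 / 1 3 2 4 / 2 4 1 3 / 3 1 4 2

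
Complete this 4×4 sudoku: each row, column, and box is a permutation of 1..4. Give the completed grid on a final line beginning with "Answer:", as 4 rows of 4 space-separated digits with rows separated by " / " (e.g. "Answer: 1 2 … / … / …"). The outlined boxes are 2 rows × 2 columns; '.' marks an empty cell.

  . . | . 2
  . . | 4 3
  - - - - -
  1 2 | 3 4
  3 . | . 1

Step 1. [r1c2∈{1,3,4}] 3 has one home in row 1: r1c2. So r1c2=3.
Step 2. [r2c2∈{1}] only 1 remains possible at r2c2 ⇒ r2c2=1.
Step 3. [r1c1∈{4}] only 4 remains possible at r1c1, so r1c1=4.
Step 4. [r2c1∈{2}] nothing but 2 survives at r2c1 ⇒ r2c1=2.
Step 5. [r1c3∈{1}] only 1 remains possible at r1c3 ⇒ r1c3=1.
Step 6. [r4c3∈{2}] r4c3's peers cover all but 2, so r4c3=2.
Step 7. [r4c2∈{4}] r4c2 is down to just 4 ⇒ r4c2=4.

Answer: 4 3 1 2 / 2 1 4 3 / 1 2 3 4 / 3 4 2 1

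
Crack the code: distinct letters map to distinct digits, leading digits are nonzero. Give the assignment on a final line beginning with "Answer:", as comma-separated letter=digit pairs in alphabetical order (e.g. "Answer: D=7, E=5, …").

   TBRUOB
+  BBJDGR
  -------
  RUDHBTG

Step 1. [col 1: B + R ≡ G (mod 10)] no forcing yet in column 1 (carry-in 0); R=1 is free and consistent — try it. So R=1.
Step 2. [col 1: B + R ≡ G (mod 10)] several values work for G in column 1 (B + R ≡ G (mod 10), carry-in 0); try G=7, so G=7.
Step 3. [col 1: B + R ≡ G (mod 10)] in column 1 we have B+R≡G with carry-in 0; given R=1, G=7 and digits 1,7 already taken and all letters distinct, that pins B to 6. So B=6.
Step 4. [col 2: O + G ≡ T (mod 10)] several values work for T in column 2 (O + G ≡ T (mod 10), carry-in 0); try T=5. So T=5.
Step 5. [col 2: O + G ≡ T (mod 10)] column 2: given G=7, T=5, carry-in 0, and digits 1,5,6,7 already taken and all letters distinct, O+G≡T (mod 10) forces O=8. So O=8.
Step 6. [col 3: U + D ≡ B (mod 10)] U=2 is one option consistent with column 3 (U + D ≡ B (mod 10), carry-in 1) — take it. So U=2.
Step 7. [col 3: U + D ≡ B (mod 10)] column 3 reads U+D+carry(1)=B with U=2, B=6; with digits 1,2,5,6,7,8 already taken and all letters distinct, the only value for D is 3, so D=3.
Step 8. [col 4: R + J ≡ H (mod 10)] in column 4 we have R+J≡H with carry-in 0; given R=1 and digits 1,2,3,5,6,7,8 already taken and all letters distinct, that pins J to 9. So J=9.
Step 9. [col 4: R + J ≡ H (mod 10)] from column 4 (R=1, J=9, carry-in 0, digits 1,2,3,5,6,7,8,9 already taken and all letters distinct): H must equal 0, so H=0.

Answer: B=6, D=3, G=7, H=0, J=9, O=8, R=1, T=5, U=2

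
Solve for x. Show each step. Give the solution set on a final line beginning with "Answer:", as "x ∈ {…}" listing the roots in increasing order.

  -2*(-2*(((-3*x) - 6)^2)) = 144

Step 1. [-2*(-2*(((-3*x) - 6)^2)) = 144] leading coefficient -2: divide by -2. So div: -2*(((-3*x) - 6)^2) = -72.
Step 2. [-2*(((-3*x) - 6)^2) = -72] -2 out front; divide by -2 ⇒ div: ((-3*x) - 6)^2 = 36.
Step 3. [((-3*x) - 6)^2 = 36] 36 ≥ 0, LHS is (·)² — take ±√ ⇒ sqrt: (-3*x) - 6 = 6 or -6.
Step 4. [(-3*x) - 6 = 6 or -6] 6 comes off first (add 6). So sub: -3*x = 12 or 0.
Step 5. [-3*x = 12 or 0] LHS = -3·(…); ÷-3 both sides ⇒ div: x = -4 or 0.

Answer: x ∈ {-4, 0}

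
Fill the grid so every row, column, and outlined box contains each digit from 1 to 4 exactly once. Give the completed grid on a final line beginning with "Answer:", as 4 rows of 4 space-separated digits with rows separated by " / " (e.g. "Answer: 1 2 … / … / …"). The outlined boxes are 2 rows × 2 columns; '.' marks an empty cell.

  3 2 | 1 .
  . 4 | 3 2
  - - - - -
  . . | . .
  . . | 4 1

Step 1. [r3c1∈{1,2,4}] row 3 places 4 nowhere but r3c1 ⇒ r3c1=4.
Step 2. [r3c4∈{3}] only 3 remains possible at r3c4. So r3c4=3.
Step 3. [r3c3∈{2}] nothing but 2 survives at r3c3, so r3c3=2.
Step 4. [r4c1∈{2}] r4c1 is down to just 2, so r4c1=2.
Step 5. [r4c2∈{3}] r4c2's peers cover all but 3 ⇒ r4c2=3.
Step 6. [r3c2∈{1}] r3c2 is down to just 1, so r3c2=1.
Step 7. [r2c1∈{1}] nothing but 1 survives at r2c1. So r2c1=1.
Step 8. [r1c4∈{4}] only 4 remains possible at r1c4. So r1c4=4.

Answer: 3 2 1 4 / 1 4 3 2 / 4 1 2 3 / 2 3 4 1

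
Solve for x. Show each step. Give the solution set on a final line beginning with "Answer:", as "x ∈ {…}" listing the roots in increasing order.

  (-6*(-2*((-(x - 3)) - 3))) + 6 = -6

Step 1. [(-6*(-2*((-(x - 3)) - 3))) + 6 = -6] common factor -6 (LHS and -6) — divide through ⇒ factor: (-2*((-(x - 3)) - 3)) - 1 = 1.
Step 2. [(-2*((-(x - 3)) - 3)) - 1 = 1] -1 is outermost — add 1 both sides. So sub: -2*((-(x - 3)) - 3) = 2.
Step 3. [-2*((-(x - 3)) - 3) = 2] LHS = -2·(…); ÷-2 both sides, so div: (-(x - 3)) - 3 = -1.
Step 4. [(-(x - 3)) - 3 = -1] 3 comes off first (add 3). So sub: -(x - 3) = 2.
Step 5. [-(x - 3) = 2] LHS negated; negate both sides. So neg: x - 3 = -2.
Step 6. [x - 3 = -2] the outer -3 inverts by adding 3, so sub: x = 1.

Answer: x ∈ {1}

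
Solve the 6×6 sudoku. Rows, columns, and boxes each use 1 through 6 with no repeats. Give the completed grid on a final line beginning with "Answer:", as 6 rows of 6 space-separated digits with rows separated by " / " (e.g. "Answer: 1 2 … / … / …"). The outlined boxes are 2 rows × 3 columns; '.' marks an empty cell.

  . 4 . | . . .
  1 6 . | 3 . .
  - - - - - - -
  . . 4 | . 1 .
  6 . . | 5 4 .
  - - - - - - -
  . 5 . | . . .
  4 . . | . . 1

Step 1. [r6c5∈{2,3,5,6}] 5 has one home in row 6: r6c5, so r6c5=5.
Step 2. [r2c5∈{2}] r2c5 has the single candidate 2, so r2c5=2.
Step 3. [r5c3∈{1,2,3,6}] in row 5, 1 fits only at r5c3 ⇒ r5c3=1.
Step 4. [r2c3∈{5}] only 5 remains possible at r2c3, so r2c3=5.
Step 5. [r5c4∈{2,4,6}] in col 4, 4 fits only at r5c4 ⇒ r5c4=4.
Step 6. [r5c5∈{3,6}] r5c5 is the only open cell in col 5 admitting 3. So r5c5=3.
Step 7. [r5c1∈{2}] r5c1 is down to just 2, so r5c1=2.
Step 8. [r5c6∈{6}] r5c6's peers cover all but 6, so r5c6=6.
Step 9. [r6c2∈{3}] r6c2 is down to just 3 ⇒ r6c2=3.
Step 10. [r3c2∈{2}] r3c2's peers cover all but 2. So r3c2=2.
Step 11. [r4c3∈{3}] r4c3 has the single candidate 3 ⇒ r4c3=3.
Step 12. [r3c4∈{6}] only 6 remains possible at r3c4. So r3c4=6.
Step 13. [r3c1∈{5}] r3c1 has the single candidate 5, so r3c1=5.
Step 14. [r1c6∈{5}] r1c6 has the single candidate 5. So r1c6=5.
Step 15. [r3c6∈{3}] only 3 remains possible at r3c6. So r3c6=3.
Step 16. [r6c3∈{6}] r6c3's peers cover all but 6, so r6c3=6.
Step 17. [r4c2∈{1}] r4c2 has the single candidate 1, so r4c2=1.
Step 18. [r1c4∈{1}] r1c4's peers cover all but 1, so r1c4=1.
Step 19. [r4c6∈{2}] nothing but 2 survives at r4c6, so r4c6=2.
Step 20. [r6c4∈{2}] r6c4 is down to just 2 ⇒ r6c4=2.
Step 21. [r1c1∈{3}] r1c1 has the single candidate 3 ⇒ r1c1=3.
Step 22. [r1c3∈{2}] r1c3 has the single candidate 2. So r1c3=2.
Step 23. [r1c5∈{6}] r1c5 is down to just 6, so r1c5=6.
Step 24. [r2c6∈{4}] r2c6's peers cover all but 4 ⇒ r2c6=4.

Answer: 3 4 2 1 6 5 / 1 6 5 3 2 4 / 5 2 4 6 1 3 / 6 1 3 5 4 2 / 2 5 1 4 3 6 / 4 3 6 2 5 1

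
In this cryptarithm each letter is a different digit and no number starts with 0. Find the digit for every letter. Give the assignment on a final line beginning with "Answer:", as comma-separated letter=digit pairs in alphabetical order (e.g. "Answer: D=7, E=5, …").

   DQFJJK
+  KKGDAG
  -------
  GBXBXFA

Step 1. [col 1: K + G ≡ A (mod 10)] column 1 (K + G ≡ A (mod 10), carry-in 0) doesn't pin A yet; pick A=7 and continue, so A=7.
Step 2. [col 1: K + G ≡ A (mod 10)] no forcing yet in column 1 (carry-in 0); G=1 is free and consistent — try it ⇒ G=1.
Step 3. [col 1: K + G ≡ A (mod 10)] from column 1 (G=1, A=7, carry-in 0, digits 1,7 already taken and all letters distinct): K must equal 6, so K=6.
Step 4. [col 2: J + A ≡ F (mod 10)] no forcing yet in column 2 (carry-in 0); F=9 is free and consistent — try it. So F=9.
Step 5. [col 2: J + A ≡ F (mod 10)] column 2 reads J+A+carry(0)=F with A=7, F=9; with digits 1,6,7,9 already taken and all letters distinct, the only value for J is 2. So J=2.
Step 6. [col 3: J + D ≡ X (mod 10)] several values work for D in column 3 (J + D ≡ X (mod 10), carry-in 0); try D=3. So D=3.
Step 7. [col 3: J + D ≡ X (mod 10)] column 3: given J=2, D=3, carry-in 0, and digits 1,2,3,6,7,9 already taken and all letters distinct, J+D≡X (mod 10) forces X=5. So X=5.
Step 8. [col 4: F + G ≡ B (mod 10)] column 4 reads F+G+carry(0)=B with F=9, G=1; with digits 1,2,3,5,6,7,9 already taken and all letters distinct, the only value for B is 0, so B=0.
Step 9. [col 5: Q + K ≡ X (mod 10)] from column 5 (K=6, X=5, carry-in 1, digits 0,1,2,3,5,6,7,9 already taken and all letters distinct): Q must equal 8, so Q=8.

Answer: A=7, B=0, D=3, F=9, G=1, J=2, K=6, Q=8, X=5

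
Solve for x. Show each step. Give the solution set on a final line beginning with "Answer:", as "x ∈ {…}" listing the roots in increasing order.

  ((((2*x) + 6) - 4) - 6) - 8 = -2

Step 1. [((((2*x) + 6) - 4) - 6) - 8 = -2] the outer -8 inverts by adding 8 ⇒ sub: (((2*x) + 6) - 4) - 6 = 6.
Step 2. [(((2*x) + 6) - 4) - 6 = 6] add 6: x sits inside (… - 6). So sub: ((2*x) + 6) - 4 = 12.
Step 3. [((2*x) + 6) - 4 = 12] -4 is outermost — add 4 both sides ⇒ sub: (2*x) + 6 = 16.
Step 4. [(2*x) + 6 = 16] peel the +6: subtract 6 from each side ⇒ sub: 2*x = 10.
Step 5. [2*x = 10] LHS = 2·(…); ÷2 both sides, so div: x = 5.

Answer: x ∈ {5}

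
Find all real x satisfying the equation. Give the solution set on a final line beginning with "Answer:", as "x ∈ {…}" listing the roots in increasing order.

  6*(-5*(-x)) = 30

Step 1. [6*(-5*(-x)) = 30] LHS = 6·(…); ÷6 both sides ⇒ div: -5*(-x) = 5.
Step 2. [-5*(-x) = 5] -5·(inner) — divide through by -5 ⇒ div: -x = -1.
Step 3. [-x = -1] flip signs both sides. So neg: x = 1.

Answer: x ∈ {1}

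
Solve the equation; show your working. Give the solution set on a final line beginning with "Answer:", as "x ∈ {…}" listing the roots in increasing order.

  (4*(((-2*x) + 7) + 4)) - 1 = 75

Step 1. [(4*(((-2*x) + 7) + 4)) - 1 = 75] -1 is outermost — add 1 both sides ⇒ sub: 4*(((-2*x) + 7) + 4) = 76.
Step 2. [4*(((-2*x) + 7) + 4) = 76] LHS = 4·(…); ÷4 both sides ⇒ div: ((-2*x) + 7) + 4 = 19.
Step 3. [((-2*x) + 7) + 4 = 19] +4 is outermost — subtract 4 both sides ⇒ sub: (-2*x) + 7 = 15.
Step 4. [(-2*x) + 7 = 15] subtract 7: x sits inside (… + 7). So sub: -2*x = 8.
Step 5. [-2*x = 8] -2 out front; divide by -2 ⇒ div: x = -4.

Answer: x ∈ {-4}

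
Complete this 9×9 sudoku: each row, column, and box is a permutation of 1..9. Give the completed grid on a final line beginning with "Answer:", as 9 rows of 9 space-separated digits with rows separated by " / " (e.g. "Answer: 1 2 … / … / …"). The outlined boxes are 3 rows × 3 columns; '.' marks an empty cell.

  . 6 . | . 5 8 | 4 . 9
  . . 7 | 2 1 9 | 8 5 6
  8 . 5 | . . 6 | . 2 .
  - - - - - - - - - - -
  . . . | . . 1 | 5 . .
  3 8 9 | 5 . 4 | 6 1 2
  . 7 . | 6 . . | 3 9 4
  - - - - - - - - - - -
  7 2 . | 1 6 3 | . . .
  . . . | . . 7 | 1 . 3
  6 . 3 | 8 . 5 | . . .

Step 1. [r8c1∈{4,5,9}] col 1 places 9 nowhere but r8c1 ⇒ r8c1=9.
Step 2. [r8c4∈{4}] r8c4 has the single candidate 4. So r8c4=4.
Step 3. [r4c2∈{4}] r4c2 is down to just 4 ⇒ r4c2=4.
Step 4. [r4c1∈{2}] r4c1's peers cover all but 2. So r4c1=2.
Step 5. [r3c7∈{7}] r3c7 is down to just 7. So r3c7=7.
Step 6. [r3c4∈{3}] r3c4 has the single candidate 3, so r3c4=3.
Step 7. [r4c5∈{3,7,8,9}] in row 4, 3 fits only at r4c5, so r4c5=3.
Step 8. [r1c1∈{1}] only 1 remains possible at r1c1 ⇒ r1c1=1.
Step 9. [r9c8∈{4,7}] r9c8 is the only open cell in row 9 admitting 4, so r9c8=4.
Step 10. [r7c8∈{8}] r7c8 is down to just 8 ⇒ r7c8=8.
Step 11. [r8c5∈{2}] r8c5 is down to just 2. So r8c5=2.
Step 12. [r4c8∈{7}] only 7 remains possible at r4c8. So r4c8=7.
Step 13. [r7c7∈{9}] r7c7 is down to just 9. So r7c7=9.
Step 14. [r1c3∈{2}] r1c3 is down to just 2, so r1c3=2.
Step 15. [r9c9∈{7}] r9c9 is down to just 7, so r9c9=7.
Step 16. [r1c8∈{3}] r1c8 has the single candidate 3. So r1c8=3.
Step 17. [r7c3∈{4}] r7c3 has the single candidate 4. So r7c3=4.
Step 18. [r6c3∈{1}] r6c3 is down to just 1 ⇒ r6c3=1.
Step 19. [r8c3∈{8}] only 8 remains possible at r8c3 ⇒ r8c3=8.
Step 20. [r2c1∈{4}] nothing but 4 survives at r2c1. So r2c1=4.
Step 21. [r7c9∈{5}] nothing but 5 survives at r7c9 ⇒ r7c9=5.
Step 22. [r3c5∈{4}] r3c5's peers cover all but 4, so r3c5=4.
Step 23. [r9c7∈{2}] nothing but 2 survives at r9c7. So r9c7=2.
Step 24. [r4c3∈{6}] r4c3 is down to just 6, so r4c3=6.
Step 25. [r3c9∈{1}] r3c9 has the single candidate 1, so r3c9=1.
Step 26. [r1c4∈{7}] r1c4 is down to just 7 ⇒ r1c4=7.
Step 27. [r5c5∈{7}] r5c5 is down to just 7. So r5c5=7.
Step 28. [r6c6∈{2}] r6c6's peers cover all but 2. So r6c6=2.
Step 29. [r4c4∈{9}] r4c4's peers cover all but 9, so r4c4=9.
Step 30. [r2c2∈{3}] r2c2 has the single candidate 3. So r2c2=3.
Step 31. [r8c8∈{6}] only 6 remains possible at r8c8, so r8c8=6.
Step 32. [r8c2∈{5}] r8c2's peers cover all but 5. So r8c2=5.
Step 33. [r4c9∈{8}] r4c9 is down to just 8. So r4c9=8.
Step 34. [r3c2∈{9}] r3c2 has the single candidate 9. So r3c2=9.
Step 35. [r6c5∈{8}] r6c5's peers cover all but 8. So r6c5=8.
Step 36. [r9c2∈{1}] r9c2's peers cover all but 1. So r9c2=1.
Step 37. [r9c5∈{9}] r9c5 has the single candidate 9 ⇒ r9c5=9.
Step 38. [r6c1∈{5}] nothing but 5 survives at r6c1 ⇒ r6c1=5.

Answer: 1 6 2 7 5 8 4 3 9 / 4 3 7 2 1 9 8 5 6 / 8 9 5 3 4 6 7 2 1 / 2 4 6 9 3 1 5 7 8 / 3 8 9 5 7 4 6 1 2 / 5 7 1 6 8 2 3 9 4 / 7 2 4 1 6 3 9 8 5 / 9 5 8 4 2 7 1 6 3 / 6 1 3 8 9 5 2 4 7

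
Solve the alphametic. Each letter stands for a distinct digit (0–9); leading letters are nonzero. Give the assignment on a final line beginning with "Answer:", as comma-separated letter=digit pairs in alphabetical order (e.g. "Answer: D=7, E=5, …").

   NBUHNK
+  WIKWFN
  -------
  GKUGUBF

Step 1. [G] the sum has 7 digits but both addends have 6; that extra leading digit G is the final carry, namely 1, so G=1.
Step 2. [col 1: K + N ≡ F (mod 10)] column 1 (K + N ≡ F (mod 10), carry-in 0) doesn't pin F yet; pick F=9 and continue. So F=9.
Step 3. [col 1: K + N ≡ F (mod 10)] K=3 is one option consistent with column 1 (K + N ≡ F (mod 10), carry-in 0) — take it, so K=3.
Step 4. [col 1: K + N ≡ F (mod 10)] in column 1 we have K+N≡F with carry-in 0; given K=3, F=9 and digits 1,3,9 already taken and all letters distinct, that pins N to 6, so N=6.
Step 5. [col 2: N + F ≡ B (mod 10)] column 2 reads N+F+carry(0)=B with N=6, F=9; with digits 1,3,6,9 already taken and all letters distinct, the only value for B is 5. So B=5.
Step 6. [col 3: H + W ≡ U (mod 10)] H=0 is one option consistent with column 3 (H + W ≡ U (mod 10), carry-in 1) — take it, so H=0.
Step 7. [col 3: H + W ≡ U (mod 10)] column 3: given H=0, carry-in 1, and digits 0,1,3,5,6,9 already taken and all letters distinct, H+W≡U (mod 10) forces U=8, so U=8.
Step 8. [col 3: H + W ≡ U (mod 10)] in column 3 we have H+W≡U with carry-in 1; given H=0, U=8 and digits 0,1,3,5,6,8,9 already taken and all letters distinct, that pins W to 7. So W=7.
Step 9. [col 5: B + I ≡ U (mod 10)] column 5 reads B+I+carry(1)=U with B=5, U=8; with digits 0,1,3,5,6,7,8,9 already taken and all letters distinct, the only value for I is 2. So I=2.

Answer: B=5, F=9, G=1, H=0, I=2, K=3, N=6, U=8, W=7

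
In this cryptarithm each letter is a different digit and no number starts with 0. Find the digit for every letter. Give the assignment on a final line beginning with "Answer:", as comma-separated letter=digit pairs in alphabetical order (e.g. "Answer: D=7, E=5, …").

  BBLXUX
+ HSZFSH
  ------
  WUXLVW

Step 1. [col 1: X + H ≡ W (mod 10)] X=5 is one option consistent with column 1 (X + H ≡ W (mod 10), carry-in 0) — take it, so X=5.
Step 2. [col 1: X + H ≡ W (mod 10)] W=7 is one option consistent with column 1 (X + H ≡ W (mod 10), carry-in 0) — take it. So W=7.
Step 3. [col 1: X + H ≡ W (mod 10)] from column 1 (X=5, W=7, carry-in 0, digits 5,7 already taken and all letters distinct): H must equal 2, so H=2.
Step 4. [col 2: U + S ≡ V (mod 10)] U=3 is one option consistent with column 2 (U + S ≡ V (mod 10), carry-in 0) — take it. So U=3.
Step 5. [col 2: U + S ≡ V (mod 10)] column 2 (U + S ≡ V (mod 10), carry-in 0) doesn't pin S yet; pick S=8 and continue, so S=8.
Step 6. [col 2: U + S ≡ V (mod 10)] from column 2 (U=3, S=8, carry-in 0, digits 2,3,5,7,8 already taken and all letters distinct): V must equal 1, so V=1.
Step 7. [col 3: X + F ≡ L (mod 10)] several values work for L in column 3 (X + F ≡ L (mod 10), carry-in 1); try L=6. So L=6.
Step 8. [col 3: X + F ≡ L (mod 10)] column 3: given X=5, L=6, carry-in 1, and digits 1,2,3,5,6,7,8 already taken and all letters distinct, X+F≡L (mod 10) forces F=0 ⇒ F=0.
Step 9. [col 4: L + Z ≡ X (mod 10)] in column 4 we have L+Z≡X with carry-in 0; given L=6, X=5 and digits 0,1,2,3,5,6,7,8 already taken and all letters distinct, that pins Z to 9, so Z=9.
Step 10. [col 5: B + S ≡ U (mod 10)] column 5 reads B+S+carry(1)=U with S=8, U=3; with digits 0,1,2,3,5,6,7,8,9 already taken and all letters distinct, the only value for B is 4, so B=4.

Answer: B=4, F=0, H=2, L=6, S=8, U=3, V=1, W=7, X=5, Z=9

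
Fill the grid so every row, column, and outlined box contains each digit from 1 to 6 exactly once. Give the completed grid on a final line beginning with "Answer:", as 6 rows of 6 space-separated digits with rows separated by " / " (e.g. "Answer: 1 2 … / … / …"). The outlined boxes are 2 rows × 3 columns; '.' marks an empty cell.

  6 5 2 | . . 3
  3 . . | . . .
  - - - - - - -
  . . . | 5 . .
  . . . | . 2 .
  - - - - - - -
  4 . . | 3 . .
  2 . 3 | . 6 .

Step 1. [r6c2∈{1}] only 1 remains possible at r6c2 ⇒ r6c2=1.
Step 2. [r2c2∈{4}] r2c2 has the single candidate 4. So r2c2=4.
Step 3. [r2c3∈{1}] nothing but 1 survives at r2c3. So r2c3=1.
Step 4. [r5c3∈{5,6}] across box 5, 5 lands solely at r5c3, so r5c3=5.
Step 5. [r3c1∈{1}] r3c1 has the single candidate 1, so r3c1=1.
Step 6. [r6c4∈{4}] r6c4's peers cover all but 4 ⇒ r6c4=4.
Step 7. [r5c5∈{1}] r5c5's peers cover all but 1. So r5c5=1.
Step 8. [r4c6∈{1,4,6}] 1 has one home in col 6: r4c6. So r4c6=1.
Step 9. [r4c4∈{6}] r4c4 has the single candidate 6 ⇒ r4c4=6.
Step 10. [r2c6∈{2,5,6}] row 2 places 6 nowhere but r2c6. So r2c6=6.
Step 11. [r3c3∈{4,6}] r3c3 is the only open cell in col 3 admitting 6 ⇒ r3c3=6.
Step 12. [r3c5∈{3,4}] r3c5 is the only open cell in col 5 admitting 3, so r3c5=3.
Step 13. [r5c6∈{2}] only 2 remains possible at r5c6 ⇒ r5c6=2.
Step 14. [r2c5∈{5}] r2c5's peers cover all but 5. So r2c5=5.
Step 15. [r1c5∈{4}] only 4 remains possible at r1c5. So r1c5=4.
Step 16. [r2c4∈{2}] r2c4 has the single candidate 2. So r2c4=2.
Step 17. [r4c3∈{4}] only 4 remains possible at r4c3. So r4c3=4.
Step 18. [r4c2∈{3}] r4c2 is down to just 3 ⇒ r4c2=3.
Step 19. [r4c1∈{5}] r4c1 is down to just 5, so r4c1=5.
Step 20. [r3c6∈{4}] nothing but 4 survives at r3c6, so r3c6=4.
Step 21. [r6c6∈{5}] nothing but 5 survives at r6c6. So r6c6=5.
Step 22. [r1c4∈{1}] nothing but 1 survives at r1c4. So r1c4=1.
Step 23. [r5c2∈{6}] r5c2 has the single candidate 6 ⇒ r5c2=6.
Step 24. [r3c2∈{2}] r3c2 is down to just 2, so r3c2=2.

Answer: 6 5 2 1 4 3 / 3 4 1 2 5 6 / 1 2 6 5 3 4 / 5 3 4 6 2 1 / 4 6 5 3 1 2 / 2 1 3 4 6 5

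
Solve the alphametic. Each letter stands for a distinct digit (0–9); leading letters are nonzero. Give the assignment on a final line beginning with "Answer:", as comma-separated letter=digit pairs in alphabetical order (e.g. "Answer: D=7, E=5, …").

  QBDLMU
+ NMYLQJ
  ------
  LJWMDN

Step 1. [col 1: U + J ≡ N (mod 10)] column 1 (U + J ≡ N (mod 10), carry-in 0) doesn't pin J yet; pick J=9 and continue. So J=9.
Step 2. [col 1: U + J ≡ N (mod 10)] no forcing yet in column 1 (carry-in 0); U=3 is free and consistent — try it ⇒ U=3.
Step 3. [col 1: U + J ≡ N (mod 10)] from column 1 (U=3, J=9, carry-in 0, digits 3,9 already taken and all letters distinct): N must equal 2 ⇒ N=2.
Step 4. [col 2: M + Q ≡ D (mod 10)] several values work for D in column 2 (M + Q ≡ D (mod 10), carry-in 1); try D=4, so D=4.
Step 5. [col 2: M + Q ≡ D (mod 10)] no forcing yet in column 2 (carry-in 1); M=7 is free and consistent — try it. So M=7.
Step 6. [col 2: M + Q ≡ D (mod 10)] column 2 reads M+Q+carry(1)=D with M=7, D=4; with digits 2,3,4,7,9 already taken and all letters distinct, the only value for Q is 6, so Q=6.
Step 7. [col 3: L + L ≡ M (mod 10)] from column 3 (M=7, carry-in 1, digits 2,3,4,6,7,9 already taken and all letters distinct): L must equal 8 ⇒ L=8.
Step 8. [col 4: D + Y ≡ W (mod 10)] column 4 (D + Y ≡ W (mod 10), carry-in 1) doesn't pin W yet; pick W=0 and continue, so W=0.
Step 9. [col 4: D + Y ≡ W (mod 10)] in column 4 we have D+Y≡W with carry-in 1; given D=4, W=0 and digits 0,2,3,4,6,7,8,9 already taken and all letters distinct, that pins Y to 5, so Y=5.
Step 10. [col 5: B + M ≡ J (mod 10)] in column 5 we have B+M≡J with carry-in 1; given M=7, J=9 and digits 0,2,3,4,5,6,7,8,9 already taken and all letters distinct, that pins B to 1 ⇒ B=1.

Answer: B=1, D=4, J=9, L=8, M=7, N=2, Q=6, U=3, W=0, Y=5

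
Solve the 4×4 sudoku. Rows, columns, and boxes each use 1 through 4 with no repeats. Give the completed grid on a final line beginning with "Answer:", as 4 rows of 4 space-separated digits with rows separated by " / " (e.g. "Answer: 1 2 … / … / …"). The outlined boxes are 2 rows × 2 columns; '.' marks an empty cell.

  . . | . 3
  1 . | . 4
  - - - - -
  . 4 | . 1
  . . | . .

Step 1. [r4c4∈{2}] nothing but 2 survives at r4c4, so r4c4=2.
Step 2. [r4c1∈{3}] r4c1 is down to just 3. So r4c1=3.
Step 3. [r1c2∈{2}] r1c2 is down to just 2 ⇒ r1c2=2.
Step 4. [r4c3∈{4}] nothing but 4 survives at r4c3. So r4c3=4.
Step 5. [r1c3∈{1}] r1c3 is down to just 1, so r1c3=1.
Step 6. [r3c3∈{3}] r3c3 is down to just 3. So r3c3=3.
Step 7. [r3c1∈{2}] r3c1 is down to just 2, so r3c1=2.
Step 8. [r1c1∈{4}] r1c1 is down to just 4 ⇒ r1c1=4.
Step 9. [r2c3∈{2}] r2c3's peers cover all but 2, so r2c3=2.
Step 10. [r2c2∈{3}] r2c2 has the single candidate 3. So r2c2=3.
Step 11. [r4c2∈{1}] r4c2 is down to just 1, so r4c2=1.

Answer: 4 2 1 3 / 1 3 2 4 / 2 4 3 1 / 3 1 4 2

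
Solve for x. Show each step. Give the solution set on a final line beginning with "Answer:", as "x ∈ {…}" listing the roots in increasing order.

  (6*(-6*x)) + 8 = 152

Step 1. [(6*(-6*x)) + 8 = 152] +8 is outermost — subtract 8 both sides ⇒ sub: 6*(-6*x) = 144.
Step 2. [6*(-6*x) = 144] 6·(inner) — divide through by 6, so div: -6*x = 24.
Step 3. [-6*x = 24] -6 out front; divide by -6. So div: x = -4.

Answer: x ∈ {-4}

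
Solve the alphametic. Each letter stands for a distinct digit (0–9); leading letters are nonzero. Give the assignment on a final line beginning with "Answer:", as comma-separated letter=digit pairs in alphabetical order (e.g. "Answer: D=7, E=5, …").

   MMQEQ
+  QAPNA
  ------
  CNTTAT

Step 1. [col 1: Q + A ≡ T (mod 10)] column 1 (Q + A ≡ T (mod 10), carry-in 0) doesn't pin T yet; pick T=0 and continue. So T=0.
Step 2. [col 1: Q + A ≡ T (mod 10)] A=3 is one option consistent with column 1 (Q + A ≡ T (mod 10), carry-in 0) — take it. So A=3.
Step 3. [C] the sum has 6 digits but both addends have 5; that extra leading digit C is the final carry, namely 1. So C=1.
Step 4. [col 1: Q + A ≡ T (mod 10)] from column 1 (A=3, T=0, carry-in 0, digits 0,1,3 already taken and all letters distinct): Q must equal 7, so Q=7.
Step 5. [col 2: E + N ≡ A (mod 10)] no forcing yet in column 2 (carry-in 1); E=8 is free and consistent — try it, so E=8.
Step 6. [col 2: E + N ≡ A (mod 10)] in column 2 we have E+N≡A with carry-in 1; given E=8, A=3 and digits 0,1,3,7,8 already taken and all letters distinct, that pins N to 4, so N=4.
Step 7. [col 3: Q + P ≡ T (mod 10)] column 3: given Q=7, T=0, carry-in 1, and digits 0,1,3,4,7,8 already taken and all letters distinct, Q+P≡T (mod 10) forces P=2, so P=2.
Step 8. [col 4: M + A ≡ T (mod 10)] in column 4 we have M+A≡T with carry-in 1; given A=3, T=0 and digits 0,1,2,3,4,7,8 already taken and all letters distinct, that pins M to 6 ⇒ M=6.

Answer: A=3, C=1, E=8, M=6, N=4, P=2, Q=7, T=0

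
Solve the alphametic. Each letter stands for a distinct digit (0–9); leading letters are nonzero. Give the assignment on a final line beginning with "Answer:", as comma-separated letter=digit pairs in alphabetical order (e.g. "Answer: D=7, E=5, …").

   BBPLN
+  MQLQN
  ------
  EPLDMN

Step 1. [E] the sum has 6 digits but both addends have 5; that extra leading digit E is the final carry, namely 1, so E=1.
Step 2. [col 1: N + N ≡ N (mod 10)] from column 1 (nothing yet, carry-in 0, digits 1 already taken and all letters distinct): N must equal 0. So N=0.
Step 3. [col 2: L + Q ≡ M (mod 10)] column 2 (L + Q ≡ M (mod 10), carry-in 0) doesn't pin L yet; pick L=2 and continue ⇒ L=2.
Step 4. [col 2: L + Q ≡ M (mod 10)] M=6 is one option consistent with column 2 (L + Q ≡ M (mod 10), carry-in 0) — take it. So M=6.
Step 5. [col 2: L + Q ≡ M (mod 10)] column 2: given L=2, M=6, carry-in 0, and digits 0,1,2,6 already taken and all letters distinct, L+Q≡M (mod 10) forces Q=4, so Q=4.
Step 6. [col 3: P + L ≡ D (mod 10)] no forcing yet in column 3 (carry-in 0); D=7 is free and consistent — try it, so D=7.
Step 7. [col 3: P + L ≡ D (mod 10)] from column 3 (L=2, D=7, carry-in 0, digits 0,1,2,4,6,7 already taken and all letters distinct): P must equal 5 ⇒ P=5.
Step 8. [col 4: B + Q ≡ L (mod 10)] in column 4 we have B+Q≡L with carry-in 0; given Q=4, L=2 and digits 0,1,2,4,5,6,7 already taken and all letters distinct, that pins B to 8 ⇒ B=8.

Answer: B=8, D=7, E=1, L=2, M=6, N=0, P=5, Q=4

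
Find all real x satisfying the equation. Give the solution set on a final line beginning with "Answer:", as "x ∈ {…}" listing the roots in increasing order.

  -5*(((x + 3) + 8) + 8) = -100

Step 1. [-5*(((x + 3) + 8) + 8) = -100] LHS = -5·(…); ÷-5 both sides ⇒ div: ((x + 3) + 8) + 8 = 20.
Step 2. [((x + 3) + 8) + 8 = 20] +8 is outermost — subtract 8 both sides ⇒ sub: (x + 3) + 8 = 12.
Step 3. [(x + 3) + 8 = 12] the outer +8 inverts by subtracting 8 ⇒ sub: x + 3 = 4.
Step 4. [x + 3 = 4] 3 comes off first (subtract 3) ⇒ sub: x = 1.

Answer: x ∈ {1}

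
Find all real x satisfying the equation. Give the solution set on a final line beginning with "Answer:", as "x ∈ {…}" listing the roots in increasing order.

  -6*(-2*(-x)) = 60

Step 1. [-6*(-2*(-x)) = 60] divide by the outer -6. So div: -2*(-x) = -10.
Step 2. [-2*(-x) = -10] divide by the outer -2. So div: -x = 5.
Step 3. [-x = 5] LHS negated; negate both sides ⇒ neg: x = -5.

Answer: x ∈ {-5}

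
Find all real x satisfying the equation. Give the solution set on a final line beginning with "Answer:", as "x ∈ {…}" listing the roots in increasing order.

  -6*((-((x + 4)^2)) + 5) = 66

Step 1. [-6*((-((x + 4)^2)) + 5) = 66] -6·(inner) — divide through by -6, so div: (-((x + 4)^2)) + 5 = -11.
Step 2. [(-((x + 4)^2)) + 5 = -11] 5 comes off first (subtract 5) ⇒ sub: -((x + 4)^2) = -16.
Step 3. [-((x + 4)^2) = -16] LHS negated; negate both sides, so neg: (x + 4)^2 = 16.
Step 4. [(x + 4)^2 = 16] 16 ≥ 0, LHS is (·)² — take ±√. So sqrt: x + 4 = 4 or -4.
Step 5. [x + 4 = 4 or -4] subtract 4: x sits inside (… + 4). So sub: x = 0 or -8.

Answer: x ∈ {-8, 0}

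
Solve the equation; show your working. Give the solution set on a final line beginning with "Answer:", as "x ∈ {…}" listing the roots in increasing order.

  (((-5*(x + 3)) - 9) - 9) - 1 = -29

Step 1. [(((-5*(x + 3)) - 9) - 9) - 1 = -29] add 1: x sits inside (… - 1) ⇒ sub: ((-5*(x + 3)) - 9) - 9 = -28.
Step 2. [((-5*(x + 3)) - 9) - 9 = -28] -9 is outermost — add 9 both sides, so sub: (-5*(x + 3)) - 9 = -19.
Step 3. [(-5*(x + 3)) - 9 = -19] 9 comes off first (add 9) ⇒ sub: -5*(x + 3) = -10.
Step 4. [-5*(x + 3) = -10] LHS = -5·(…); ÷-5 both sides, so div: x + 3 = 2.
Step 5. [x + 3 = 2] 3 comes off first (subtract 3), so sub: x = -1.

Answer: x ∈ {-1}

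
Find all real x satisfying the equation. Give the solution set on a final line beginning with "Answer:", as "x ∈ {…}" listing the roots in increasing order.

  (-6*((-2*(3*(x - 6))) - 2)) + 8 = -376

Step 1. [(-6*((-2*(3*(x - 6))) - 2)) + 8 = -376] peel the +8: subtract 8 from each side ⇒ sub: -6*((-2*(3*(x - 6))) - 2) = -384.
Step 2. [-6*((-2*(3*(x - 6))) - 2) = -384] leading coefficient -6: divide by -6. So div: (-2*(3*(x - 6))) - 2 = 64.
Step 3. [(-2*(3*(x - 6))) - 2 = 64] the outer -2 inverts by adding 2, so sub: -2*(3*(x - 6)) = 66.
Step 4. [-2*(3*(x - 6)) = 66] divide by the outer -2. So div: 3*(x - 6) = -33.
Step 5. [3*(x - 6) = -33] 3 out front; divide by 3 ⇒ div: x - 6 = -11.
Step 6. [x - 6 = -11] add 6: x sits inside (… - 6). So sub: x = -5.

Answer: x ∈ {-5}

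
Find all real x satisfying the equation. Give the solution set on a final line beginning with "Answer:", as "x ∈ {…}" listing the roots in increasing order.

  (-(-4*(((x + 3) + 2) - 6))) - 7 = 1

Step 1. [(-(-4*(((x + 3) + 2) - 6))) - 7 = 1] the outer -7 inverts by adding 7, so sub: -(-4*(((x + 3) + 2) - 6)) = 8.
Step 2. [-(-4*(((x + 3) + 2) - 6)) = 8] LHS negated; negate both sides, so neg: -4*(((x + 3) + 2) - 6) = -8.
Step 3. [-4*(((x + 3) + 2) - 6) = -8] divide by the outer -4, so div: ((x + 3) + 2) - 6 = 2.
Step 4. [((x + 3) + 2) - 6 = 2] -6 is outermost — add 6 both sides ⇒ sub: (x + 3) + 2 = 8.
Step 5. [(x + 3) + 2 = 8] 2 comes off first (subtract 2). So sub: x + 3 = 6.
Step 6. [x + 3 = 6] +3 is outermost — subtract 3 both sides ⇒ sub: x = 3.

Answer: x ∈ {3}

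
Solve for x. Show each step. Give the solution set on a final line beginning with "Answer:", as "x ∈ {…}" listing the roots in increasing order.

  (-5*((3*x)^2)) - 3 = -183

Step 1. [(-5*((3*x)^2)) - 3 = -183] 3 comes off first (add 3), so sub: -5*((3*x)^2) = -180.
Step 2. [-5*((3*x)^2) = -180] -5·(inner) — divide through by -5 ⇒ div: (3*x)^2 = 36.
Step 3. [(3*x)^2 = 36] LHS squared, RHS 36 ≥ 0: apply √ (±) ⇒ sqrt: 3*x = 6 or -6.
Step 4. [3*x = 6 or -6] 3 out front; divide by 3 ⇒ div: x = 2 or -2.

Answer: x ∈ {-2, 2}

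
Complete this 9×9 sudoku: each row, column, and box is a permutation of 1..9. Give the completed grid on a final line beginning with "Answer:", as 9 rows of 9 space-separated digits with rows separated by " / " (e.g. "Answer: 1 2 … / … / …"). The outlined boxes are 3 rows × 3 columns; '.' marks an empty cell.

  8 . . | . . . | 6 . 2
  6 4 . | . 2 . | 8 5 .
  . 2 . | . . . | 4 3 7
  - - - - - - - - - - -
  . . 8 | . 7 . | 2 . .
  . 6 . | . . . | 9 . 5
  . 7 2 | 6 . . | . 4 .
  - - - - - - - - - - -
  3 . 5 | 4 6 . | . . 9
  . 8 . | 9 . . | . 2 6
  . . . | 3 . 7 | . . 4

Step 1. [r7c2∈{1}] nothing but 1 survives at r7c2 ⇒ r7c2=1.
Step 2. [r2c9∈{1}] only 1 remains possible at r2c9. So r2c9=1.
Step 3. [r6c9∈{3,8}] r6c9 is the only open cell in col 9 admitting 8, so r6c9=8.
Step 4. [r1c8∈{9}] nothing but 9 survives at r1c8 ⇒ r1c8=9.
Step 5. [r3c6∈{1,5,6,8,9}] r3c6 is the only open cell in row 3 admitting 6. So r3c6=6.
Step 6. [r8c7∈{1,3,5,7}] across row 8, 3 lands solely at r8c7 ⇒ r8c7=3.
Step 7. [r6c7∈{1}] r6c7 is down to just 1, so r6c7=1.
Step 8. [r5c4∈{1,2,8}] in col 4, 2 fits only at r5c4. So r5c4=2.
Step 9. [r3c4∈{1,5,8}] across col 4, 8 lands solely at r3c4. So r3c4=8.
Step 10. [r9c2∈{9}] only 9 remains possible at r9c2, so r9c2=9.
Step 11. [r8c1∈{4,7}] r8c1 is the only open cell in col 1 admitting 7, so r8c1=7.
Step 12. [r2c4∈{7}] only 7 remains possible at r2c4. So r2c4=7.
Step 13. [r9c8∈{1,8}] col 8 places 1 nowhere but r9c8, so r9c8=1.
Step 14. [r9c5∈{5,8}] across row 9, 8 lands solely at r9c5. So r9c5=8.
Step 15. [r5c6∈{1,3,4,8}] across row 5, 8 lands solely at r5c6, so r5c6=8.
Step 16. [r1c3∈{1,3,7}] across row 1, 7 lands solely at r1c3, so r1c3=7.
Step 17. [r4c9∈{3}] only 3 remains possible at r4c9, so r4c9=3.
Step 18. [r4c2∈{5}] nothing but 5 survives at r4c2 ⇒ r4c2=5.
Step 19. [r1c4∈{1,5}] across col 4, 5 lands solely at r1c4, so r1c4=5.
Step 20. [r6c1∈{9}] only 9 remains possible at r6c1, so r6c1=9.
Step 21. [r5c3∈{1,3,4}] across box 4, 3 lands solely at r5c3. So r5c3=3.
Step 22. [r2c6∈{3,9}] 3 has one home in row 2: r2c6 ⇒ r2c6=3.
Step 23. [r3c3∈{1,9}] col 3 places 1 nowhere but r3c3, so r3c3=1.
Step 24. [r4c4∈{1}] r4c4's peers cover all but 1 ⇒ r4c4=1.
Step 25. [r5c5∈{4}] r5c5 has the single candidate 4, so r5c5=4.
Step 26. [r6c6∈{5}] r6c6 has the single candidate 5 ⇒ r6c6=5.
Step 27. [r1c5∈{1}] r1c5 is down to just 1 ⇒ r1c5=1.
Step 28. [r5c8∈{7}] r5c8 is down to just 7 ⇒ r5c8=7.
Step 29. [r1c2∈{3}] only 3 remains possible at r1c2 ⇒ r1c2=3.
Step 30. [r3c5∈{9}] r3c5's peers cover all but 9 ⇒ r3c5=9.
Step 31. [r6c5∈{3}] r6c5 has the single candidate 3, so r6c5=3.
Step 32. [r7c6∈{2}] r7c6 is down to just 2, so r7c6=2.
Step 33. [r7c7∈{7}] nothing but 7 survives at r7c7 ⇒ r7c7=7.
Step 34. [r1c6∈{4}] nothing but 4 survives at r1c6, so r1c6=4.
Step 35. [r7c8∈{8}] r7c8 has the single candidate 8, so r7c8=8.
Step 36. [r4c6∈{9}] only 9 remains possible at r4c6. So r4c6=9.
Step 37. [r2c3∈{9}] r2c3 has the single candidate 9. So r2c3=9.
Step 38. [r3c1∈{5}] r3c1 is down to just 5. So r3c1=5.
Step 39. [r5c1∈{1}] r5c1 is down to just 1 ⇒ r5c1=1.
Step 40. [r8c3∈{4}] nothing but 4 survives at r8c3, so r8c3=4.
Step 41. [r9c3∈{6}] r9c3 is down to just 6. So r9c3=6.
Step 42. [r8c5∈{5}] only 5 remains possible at r8c5. So r8c5=5.
Step 43. [r4c1∈{4}] nothing but 4 survives at r4c1 ⇒ r4c1=4.
Step 44. [r9c1∈{2}] r9c1 is down to just 2 ⇒ r9c1=2.
Step 45. [r8c6∈{1}] only 1 remains possible at r8c6. So r8c6=1.
Step 46. [r9c7∈{5}] r9c7's peers cover all but 5 ⇒ r9c7=5.
Step 47. [r4c8∈{6}] only 6 remains possible at r4c8 ⇒ r4c8=6.

Answer: 8 3 7 5 1 4 6 9 2 / 6 4 9 7 2 3 8 5 1 / 5 2 1 8 9 6 4 3 7 / 4 5 8 1 7 9 2 6 3 / 1 6 3 2 4 8 9 7 5 / 9 7 2 6 3 5 1 4 8 / 3 1 5 4 6 2 7 8 9 / 7 8 4 9 5 1 3 2 6 / 2 9 6 3 8 7 5 1 4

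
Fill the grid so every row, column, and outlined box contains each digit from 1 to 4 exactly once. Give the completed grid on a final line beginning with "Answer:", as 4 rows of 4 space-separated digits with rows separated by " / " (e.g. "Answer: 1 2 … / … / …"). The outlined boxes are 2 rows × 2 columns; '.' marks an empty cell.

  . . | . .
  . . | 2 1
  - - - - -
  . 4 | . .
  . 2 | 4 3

Step 1. [r2c2∈{3}] nothing but 3 survives at r2c2, so r2c2=3.
Step 2. [r1c1∈{1,2,4}] 2 has one home in row 1: r1c1, so r1c1=2.
Step 3. [r3c1∈{1,3}] in row 3, 3 fits only at r3c1, so r3c1=3.
Step 4. [r4c1∈{1}] r4c1's peers cover all but 1 ⇒ r4c1=1.
Step 5. [r1c2∈{1}] nothing but 1 survives at r1c2. So r1c2=1.
Step 6. [r3c3∈{1}] r3c3 is down to just 1, so r3c3=1.
Step 7. [r2c1∈{4}] r2c1 has the single candidate 4. So r2c1=4.
Step 8. [r1c3∈{3}] only 3 remains possible at r1c3 ⇒ r1c3=3.
Step 9. [r3c4∈{2}] r3c4 is down to just 2 ⇒ r3c4=2.
Step 10. [r1c4∈{4}] only 4 remains possible at r1c4, so r1c4=4.

Answer: 2 1 3 4 / 4 3 2 1 / 3 4 1 2 / 1 2 4 3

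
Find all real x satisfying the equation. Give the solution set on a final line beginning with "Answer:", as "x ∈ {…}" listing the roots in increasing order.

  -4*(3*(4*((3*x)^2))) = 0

Step 1. [-4*(3*(4*((3*x)^2))) = 0] -4 out front; divide by -4. So div: 3*(4*((3*x)^2)) = 0.
Step 2. [3*(4*((3*x)^2)) = 0] divide by the outer 3 ⇒ div: 4*((3*x)^2) = 0.
Step 3. [4*((3*x)^2) = 0] leading coefficient 4: divide by 4 ⇒ div: (3*x)^2 = 0.
Step 4. [(3*x)^2 = 0] √ both sides: 0 ≥ 0 gives two branches. So sqrt: 3*x = 0.
Step 5. [3*x = 0] 3 out front; divide by 3. So div: x = 0.

Answer: x ∈ {0}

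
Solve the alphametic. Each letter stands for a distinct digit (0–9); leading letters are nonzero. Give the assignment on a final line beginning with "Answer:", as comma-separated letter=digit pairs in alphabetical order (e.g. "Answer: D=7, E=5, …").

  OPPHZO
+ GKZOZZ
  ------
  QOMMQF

Step 1. [col 1: O + Z ≡ F (mod 10)] several values work for O in column 1 (O + Z ≡ F (mod 10), carry-in 0); try O=2. So O=2.
Step 2. [col 1: O + Z ≡ F (mod 10)] column 1 (O + Z ≡ F (mod 10), carry-in 0) doesn't pin Z yet; pick Z=7 and continue. So Z=7.
Step 3. [col 1: O + Z ≡ F (mod 10)] in column 1 we have O+Z≡F with carry-in 0; given O=2, Z=7 and digits 2,7 already taken and all letters distinct, that pins F to 9. So F=9.
Step 4. [col 2: Z + Z ≡ Q (mod 10)] column 2: given Z=7, carry-in 0, and digits 2,7,9 already taken and all letters distinct, Z+Z≡Q (mod 10) forces Q=4, so Q=4.
Step 5. [col 3: H + O ≡ M (mod 10)] several values work for H in column 3 (H + O ≡ M (mod 10), carry-in 1); try H=0. So H=0.
Step 6. [col 3: H + O ≡ M (mod 10)] in column 3 we have H+O≡M with carry-in 1; given H=0, O=2 and digits 0,2,4,7,9 already taken and all letters distinct, that pins M to 3. So M=3.
Step 7. [col 4: P + Z ≡ M (mod 10)] in column 4 we have P+Z≡M with carry-in 0; given Z=7, M=3 and digits 0,2,3,4,7,9 already taken and all letters distinct, that pins P to 6. So P=6.
Step 8. [col 5: P + K ≡ O (mod 10)] column 5 reads P+K+carry(1)=O with P=6, O=2; with digits 0,2,3,4,6,7,9 already taken and all letters distinct, the only value for K is 5 ⇒ K=5.
Step 9. [col 6: O + G ≡ Q (mod 10)] column 6 reads O+G+carry(1)=Q with O=2, Q=4; with digits 0,2,3,4,5,6,7,9 already taken and all letters distinct, the only value for G is 1 ⇒ G=1.

Answer: F=9, G=1, H=0, K=5, M=3, O=2, P=6, Q=4, Z=7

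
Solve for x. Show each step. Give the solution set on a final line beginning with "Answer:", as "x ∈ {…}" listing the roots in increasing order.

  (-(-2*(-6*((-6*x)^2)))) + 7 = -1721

Step 1. [(-(-2*(-6*((-6*x)^2)))) + 7 = -1721] peel the +7: subtract 7 from each side ⇒ sub: -(-2*(-6*((-6*x)^2))) = -1728.
Step 2. [-(-2*(-6*((-6*x)^2))) = -1728] leading − — multiply by −1 ⇒ neg: -2*(-6*((-6*x)^2)) = 1728.
Step 3. [-2*(-6*((-6*x)^2)) = 1728] divide by the outer -2, so div: -6*((-6*x)^2) = -864.
Step 4. [-6*((-6*x)^2) = -864] LHS = -6·(…); ÷-6 both sides. So div: (-6*x)^2 = 144.
Step 5. [(-6*x)^2 = 144] 144 ≥ 0, LHS is (·)² — take ±√ ⇒ sqrt: -6*x = 12 or -12.
Step 6. [-6*x = 12 or -12] -6·(inner) — divide through by -6 ⇒ div: x = -2 or 2.

Answer: x ∈ {-2, 2}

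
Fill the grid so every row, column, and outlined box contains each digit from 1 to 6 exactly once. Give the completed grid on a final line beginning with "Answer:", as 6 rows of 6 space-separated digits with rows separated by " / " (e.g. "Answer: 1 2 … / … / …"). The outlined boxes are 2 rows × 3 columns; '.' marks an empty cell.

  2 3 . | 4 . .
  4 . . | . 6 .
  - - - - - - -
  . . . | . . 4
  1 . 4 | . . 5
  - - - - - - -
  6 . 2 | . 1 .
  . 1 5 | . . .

Step 1. [r5c6∈{3}] r5c6 is down to just 3 ⇒ r5c6=3.
Step 2. [r2c4∈{1,2,3,5}] row 2 places 3 nowhere but r2c4 ⇒ r2c4=3.
Step 3. [r3c3∈{3,6}] col 3 places 3 nowhere but r3c3 ⇒ r3c3=3.
Step 4. [r3c5∈{2}] r3c5 has the single candidate 2 ⇒ r3c5=2.
Step 5. [r4c4∈{6}] r4c4 is down to just 6. So r4c4=6.
Step 6. [r2c6∈{1,2}] row 2 places 2 nowhere but r2c6, so r2c6=2.
Step 7. [r1c3∈{1,6}] 6 has one home in row 1: r1c3. So r1c3=6.
Step 8. [r3c2∈{5,6}] in row 3, 6 fits only at r3c2, so r3c2=6.
Step 9. [r6c6∈{6}] r6c6 has the single candidate 6 ⇒ r6c6=6.
Step 10. [r6c5∈{4}] only 4 remains possible at r6c5 ⇒ r6c5=4.
Step 11. [r2c2∈{5}] r2c2's peers cover all but 5, so r2c2=5.
Step 12. [r6c1∈{3}] r6c1 has the single candidate 3, so r6c1=3.
Step 13. [r4c5∈{3}] r4c5 has the single candidate 3. So r4c5=3.
Step 14. [r1c5∈{5}] r1c5 is down to just 5 ⇒ r1c5=5.
Step 15. [r5c4∈{5}] r5c4 has the single candidate 5. So r5c4=5.
Step 16. [r5c2∈{4}] r5c2's peers cover all but 4, so r5c2=4.
Step 17. [r4c2∈{2}] r4c2's peers cover all but 2. So r4c2=2.
Step 18. [r3c4∈{1}] only 1 remains possible at r3c4. So r3c4=1.
Step 19. [r6c4∈{2}] r6c4 has the single candidate 2, so r6c4=2.
Step 20. [r1c6∈{1}] r1c6 is down to just 1 ⇒ r1c6=1.
Step 21. [r3c1∈{5}] nothing but 5 survives at r3c1, so r3c1=5.
Step 22. [r2c3∈{1}] r2c3 has the single candidate 1, so r2c3=1.

Answer: 2 3 6 4 5 1 / 4 5 1 3 6 2 / 5 6 3 1 2 4 / 1 2 4 6 3 5 / 6 4 2 5 1 3 / 3 1 5 2 4 6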